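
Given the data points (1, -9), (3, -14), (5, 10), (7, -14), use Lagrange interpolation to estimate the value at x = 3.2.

Lagrange interpolation formula:
P(x) = Σ yᵢ × Lᵢ(x)
where Lᵢ(x) = Π_{j≠i} (x - xⱼ)/(xᵢ - xⱼ)

L_0(3.2) = (3.2 - 3)/(1 - 3) × (3.2 - 5)/(1 - 5) × (3.2 - 7)/(1 - 7) = -0.028500
L_1(3.2) = (3.2 - 1)/(3 - 1) × (3.2 - 5)/(3 - 5) × (3.2 - 7)/(3 - 7) = 0.940500
L_2(3.2) = (3.2 - 1)/(5 - 1) × (3.2 - 3)/(5 - 3) × (3.2 - 7)/(5 - 7) = 0.104500
L_3(3.2) = (3.2 - 1)/(7 - 1) × (3.2 - 3)/(7 - 3) × (3.2 - 5)/(7 - 5) = -0.016500

P(3.2) = (-9)×L_0(3.2) + (-14)×L_1(3.2) + 10×L_2(3.2) + (-14)×L_3(3.2)
P(3.2) = -11.634500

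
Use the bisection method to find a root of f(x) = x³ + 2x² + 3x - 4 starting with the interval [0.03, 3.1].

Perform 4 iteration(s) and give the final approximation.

f(x) = x³ + 2x² + 3x - 4
Initial interval: [0.03, 3.1]

Iteration 1:
  c_1 = (0.030000 + 3.100000)/2 = 1.565000
  f(c_1) = f(1.565000) = 9.426487
  f(a) × f(c) < 0, new interval: [0.030000, 1.565000]
Iteration 2:
  c_2 = (0.030000 + 1.565000)/2 = 0.797500
  f(c_2) = f(0.797500) = 0.171727
  f(a) × f(c) < 0, new interval: [0.030000, 0.797500]
Iteration 3:
  c_3 = (0.030000 + 0.797500)/2 = 0.413750
  f(c_3) = f(0.413750) = -2.345542
  f(a) × f(c) ≥ 0, new interval: [0.413750, 0.797500]
Iteration 4:
  c_4 = (0.413750 + 0.797500)/2 = 0.605625
  f(c_4) = f(0.605625) = -1.227430
  f(a) × f(c) ≥ 0, new interval: [0.605625, 0.797500]

After 4 iteration(s), the approximation is c_4 = 0.605625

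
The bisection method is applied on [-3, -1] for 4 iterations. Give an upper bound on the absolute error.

Bisection error bound: |error| ≤ (b-a)/2^n
|error| ≤ (-1 - (-3))/2^4 = 2/2^4
|error| ≤ 0.1250000000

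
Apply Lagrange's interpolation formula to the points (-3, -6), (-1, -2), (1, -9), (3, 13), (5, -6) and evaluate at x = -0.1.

Lagrange interpolation formula:
P(x) = Σ yᵢ × Lᵢ(x)
where Lᵢ(x) = Π_{j≠i} (x - xⱼ)/(xᵢ - xⱼ)

L_0(-0.1) = (-0.1 - (-1))/(-3 - (-1)) × (-0.1 - 1)/(-3 - 1) × (-0.1 - 3)/(-3 - 3) × (-0.1 - 5)/(-3 - 5) = -0.040760
L_1(-0.1) = (-0.1 - (-3))/(-1 - (-3)) × (-0.1 - 1)/(-1 - 1) × (-0.1 - 3)/(-1 - 3) × (-0.1 - 5)/(-1 - 5) = 0.525353
L_2(-0.1) = (-0.1 - (-3))/(1 - (-3)) × (-0.1 - (-1))/(1 - (-1)) × (-0.1 - 3)/(1 - 3) × (-0.1 - 5)/(1 - 5) = 0.644752
L_3(-0.1) = (-0.1 - (-3))/(3 - (-3)) × (-0.1 - (-1))/(3 - (-1)) × (-0.1 - 1)/(3 - 1) × (-0.1 - 5)/(3 - 5) = -0.152522
L_4(-0.1) = (-0.1 - (-3))/(5 - (-3)) × (-0.1 - (-1))/(5 - (-1)) × (-0.1 - 1)/(5 - 1) × (-0.1 - 3)/(5 - 3) = 0.023177

P(-0.1) = (-6)×L_0(-0.1) + (-2)×L_1(-0.1) + (-9)×L_2(-0.1) + 13×L_3(-0.1) + (-6)×L_4(-0.1)
P(-0.1) = -8.730758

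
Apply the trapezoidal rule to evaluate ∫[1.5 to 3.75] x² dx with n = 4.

f(x) = x²
a = 1.5, b = 3.75, n = 4
h = (b - a)/n = 0.562500

Trapezoidal rule: (h/2)[f(x₀) + 2f(x₁) + 2f(x₂) + ... + f(xₙ)]

x_0 = 1.5000, f(x_0) = 2.250000, coefficient = 1
x_1 = 2.0625, f(x_1) = 4.253906, coefficient = 2
x_2 = 2.6250, f(x_2) = 6.890625, coefficient = 2
x_3 = 3.1875, f(x_3) = 10.160156, coefficient = 2
x_4 = 3.7500, f(x_4) = 14.062500, coefficient = 1

I ≈ (0.562500/2) × 58.921875 = 16.571777
Exact value: 16.453125
Error: 0.118652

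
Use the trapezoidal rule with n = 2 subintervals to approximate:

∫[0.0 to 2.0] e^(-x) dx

f(x) = e^(-x)
a = 0.0, b = 2.0, n = 2
h = (b - a)/n = 1.000000

Trapezoidal rule: (h/2)[f(x₀) + 2f(x₁) + 2f(x₂) + ... + f(xₙ)]

x_0 = 0.0000, f(x_0) = 1.000000, coefficient = 1
x_1 = 1.0000, f(x_1) = 0.367879, coefficient = 2
x_2 = 2.0000, f(x_2) = 0.135335, coefficient = 1

I ≈ (1.000000/2) × 1.871094 = 0.935547
Exact value: 0.864665
Error: 0.070882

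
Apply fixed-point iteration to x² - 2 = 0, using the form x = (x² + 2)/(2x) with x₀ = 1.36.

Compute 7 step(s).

Equation: x² - 2 = 0
Fixed-point form: x = (x² + 2)/(2x)
x₀ = 1.36

x_1 = g(1.360000) = 1.415294
x_2 = g(1.415294) = 1.414214
x_3 = g(1.414214) = 1.414214
x_4 = g(1.414214) = 1.414214
x_5 = g(1.414214) = 1.414214
x_6 = g(1.414214) = 1.414214
x_7 = g(1.414214) = 1.414214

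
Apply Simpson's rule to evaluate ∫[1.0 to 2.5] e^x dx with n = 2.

f(x) = e^x
a = 1.0, b = 2.5, n = 2
h = (b - a)/n = 0.750000

Simpson's rule: (h/3)[f(x₀) + 4f(x₁) + 2f(x₂) + ... + f(xₙ)]

x_0 = 1.0000, f(x_0) = 2.718282, coefficient = 1
x_1 = 1.7500, f(x_1) = 5.754603, coefficient = 4
x_2 = 2.5000, f(x_2) = 12.182494, coefficient = 1

I ≈ (0.750000/3) × 37.919186 = 9.479797
Exact value: 9.464212
Error: 0.015584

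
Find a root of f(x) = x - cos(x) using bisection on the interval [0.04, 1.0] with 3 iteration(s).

f(x) = x - cos(x)
Initial interval: [0.04, 1.0]

Iteration 1:
  c_1 = (0.040000 + 1.000000)/2 = 0.520000
  f(c_1) = f(0.520000) = -0.347819
  f(a) × f(c) ≥ 0, new interval: [0.520000, 1.000000]
Iteration 2:
  c_2 = (0.520000 + 1.000000)/2 = 0.760000
  f(c_2) = f(0.760000) = 0.035164
  f(a) × f(c) < 0, new interval: [0.520000, 0.760000]
Iteration 3:
  c_3 = (0.520000 + 0.760000)/2 = 0.640000
  f(c_3) = f(0.640000) = -0.162096
  f(a) × f(c) ≥ 0, new interval: [0.640000, 0.760000]

After 3 iteration(s), the approximation is c_3 = 0.640000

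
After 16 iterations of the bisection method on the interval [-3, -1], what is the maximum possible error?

Bisection error bound: |error| ≤ (b-a)/2^n
|error| ≤ (-1 - (-3))/2^16 = 2/2^16
|error| ≤ 0.0000305176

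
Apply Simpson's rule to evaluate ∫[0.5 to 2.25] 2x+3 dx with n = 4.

f(x) = 2x+3
a = 0.5, b = 2.25, n = 4
h = (b - a)/n = 0.437500

Simpson's rule: (h/3)[f(x₀) + 4f(x₁) + 2f(x₂) + ... + f(xₙ)]

x_0 = 0.5000, f(x_0) = 4.000000, coefficient = 1
x_1 = 0.9375, f(x_1) = 4.875000, coefficient = 4
x_2 = 1.3750, f(x_2) = 5.750000, coefficient = 2
x_3 = 1.8125, f(x_3) = 6.625000, coefficient = 4
x_4 = 2.2500, f(x_4) = 7.500000, coefficient = 1

I ≈ (0.437500/3) × 69.000000 = 10.062500
Exact value: 10.062500
Error: 0.000000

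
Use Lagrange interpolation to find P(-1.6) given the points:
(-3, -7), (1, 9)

Lagrange interpolation formula:
P(x) = Σ yᵢ × Lᵢ(x)
where Lᵢ(x) = Π_{j≠i} (x - xⱼ)/(xᵢ - xⱼ)

L_0(-1.6) = (-1.6 - 1)/(-3 - 1) = 0.650000
L_1(-1.6) = (-1.6 - (-3))/(1 - (-3)) = 0.350000

P(-1.6) = (-7)×L_0(-1.6) + 9×L_1(-1.6)
P(-1.6) = -1.400000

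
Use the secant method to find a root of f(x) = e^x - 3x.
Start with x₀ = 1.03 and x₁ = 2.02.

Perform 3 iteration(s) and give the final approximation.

f(x) = e^x - 3x
x₀ = 1.03, x₁ = 2.02

Secant formula: x_{n+1} = x_n - f(x_n)(x_n - x_{n-1})/(f(x_n) - f(x_{n-1}))

Iteration 1:
  f(1.030000) = -0.288934
  f(2.020000) = 1.478325
  x_2 = 2.020000 - 1.478325×(2.020000 - 1.030000)/(1.478325 - (-0.288934))
       = 1.191858
Iteration 2:
  f(2.020000) = 1.478325
  f(1.191858) = -0.282380
  x_3 = 1.191858 - (-0.282380)×(1.191858 - 2.020000)/(-0.282380 - 1.478325)
       = 1.324674
Iteration 3:
  f(1.191858) = -0.282380
  f(1.324674) = -0.213063
  x_4 = 1.324674 - (-0.213063)×(1.324674 - 1.191858)/(-0.213063 - (-0.282380))
       = 1.732917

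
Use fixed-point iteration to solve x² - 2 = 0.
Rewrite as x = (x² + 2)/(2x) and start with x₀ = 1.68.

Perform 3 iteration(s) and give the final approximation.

Equation: x² - 2 = 0
Fixed-point form: x = (x² + 2)/(2x)
x₀ = 1.68

x_1 = g(1.680000) = 1.435238
x_2 = g(1.435238) = 1.414368
x_3 = g(1.414368) = 1.414214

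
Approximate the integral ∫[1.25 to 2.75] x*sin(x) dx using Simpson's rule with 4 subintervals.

f(x) = x*sin(x)
a = 1.25, b = 2.75, n = 4
h = (b - a)/n = 0.375000

Simpson's rule: (h/3)[f(x₀) + 4f(x₁) + 2f(x₂) + ... + f(xₙ)]

x_0 = 1.2500, f(x_0) = 1.186231, coefficient = 1
x_1 = 1.6250, f(x_1) = 1.622613, coefficient = 4
x_2 = 2.0000, f(x_2) = 1.818595, coefficient = 2
x_3 = 2.3750, f(x_3) = 1.647502, coefficient = 4
x_4 = 2.7500, f(x_4) = 1.049568, coefficient = 1

I ≈ (0.375000/3) × 18.953450 = 2.369181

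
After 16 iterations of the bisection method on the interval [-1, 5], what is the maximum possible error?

Bisection error bound: |error| ≤ (b-a)/2^n
|error| ≤ (5 - (-1))/2^16 = 6/2^16
|error| ≤ 0.0000915527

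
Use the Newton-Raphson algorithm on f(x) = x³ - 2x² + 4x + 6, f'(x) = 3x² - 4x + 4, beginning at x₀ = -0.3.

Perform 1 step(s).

f(x) = x³ - 2x² + 4x + 6
f'(x) = 3x² - 4x + 4
x₀ = -0.3

Newton-Raphson formula: x_{n+1} = x_n - f(x_n)/f'(x_n)

Iteration 1:
  f(-0.300000) = 4.593000
  f'(-0.300000) = 5.470000
  x_1 = -0.300000 - 4.593000/5.470000 = -1.139671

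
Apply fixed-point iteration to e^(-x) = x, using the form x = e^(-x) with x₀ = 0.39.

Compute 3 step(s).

Equation: e^(-x) = x
Fixed-point form: x = e^(-x)
x₀ = 0.39

x_1 = g(0.390000) = 0.677057
x_2 = g(0.677057) = 0.508110
x_3 = g(0.508110) = 0.601631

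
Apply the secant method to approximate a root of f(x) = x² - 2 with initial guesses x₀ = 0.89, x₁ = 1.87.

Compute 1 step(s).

f(x) = x² - 2
x₀ = 0.89, x₁ = 1.87

Secant formula: x_{n+1} = x_n - f(x_n)(x_n - x_{n-1})/(f(x_n) - f(x_{n-1}))

Iteration 1:
  f(0.890000) = -1.207900
  f(1.870000) = 1.496900
  x_2 = 1.870000 - 1.496900×(1.870000 - 0.890000)/(1.496900 - (-1.207900))
       = 1.327645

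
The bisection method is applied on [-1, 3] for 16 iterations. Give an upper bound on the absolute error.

Bisection error bound: |error| ≤ (b-a)/2^n
|error| ≤ (3 - (-1))/2^16 = 4/2^16
|error| ≤ 0.0000610352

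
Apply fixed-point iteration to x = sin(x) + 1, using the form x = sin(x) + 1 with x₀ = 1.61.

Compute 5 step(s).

Equation: x = sin(x) + 1
Fixed-point form: x = sin(x) + 1
x₀ = 1.61

x_1 = g(1.610000) = 1.999232
x_2 = g(1.999232) = 1.909617
x_3 = g(1.909617) = 1.943147
x_4 = g(1.943147) = 1.931475
x_5 = g(1.931475) = 1.935658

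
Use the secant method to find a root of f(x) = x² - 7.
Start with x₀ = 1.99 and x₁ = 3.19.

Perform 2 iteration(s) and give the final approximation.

f(x) = x² - 7
x₀ = 1.99, x₁ = 3.19

Secant formula: x_{n+1} = x_n - f(x_n)(x_n - x_{n-1})/(f(x_n) - f(x_{n-1}))

Iteration 1:
  f(1.990000) = -3.039900
  f(3.190000) = 3.176100
  x_2 = 3.190000 - 3.176100×(3.190000 - 1.990000)/(3.176100 - (-3.039900))
       = 2.576853
Iteration 2:
  f(3.190000) = 3.176100
  f(2.576853) = -0.359827
  x_3 = 2.576853 - (-0.359827)×(2.576853 - 3.190000)/(-0.359827 - 3.176100)
       = 2.639249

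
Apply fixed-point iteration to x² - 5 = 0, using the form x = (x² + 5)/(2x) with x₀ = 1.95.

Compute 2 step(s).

Equation: x² - 5 = 0
Fixed-point form: x = (x² + 5)/(2x)
x₀ = 1.95

x_1 = g(1.950000) = 2.257051
x_2 = g(2.257051) = 2.236166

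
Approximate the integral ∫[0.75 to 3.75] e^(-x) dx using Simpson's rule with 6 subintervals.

f(x) = e^(-x)
a = 0.75, b = 3.75, n = 6
h = (b - a)/n = 0.500000

Simpson's rule: (h/3)[f(x₀) + 4f(x₁) + 2f(x₂) + ... + f(xₙ)]

x_0 = 0.7500, f(x_0) = 0.472367, coefficient = 1
x_1 = 1.2500, f(x_1) = 0.286505, coefficient = 4
x_2 = 1.7500, f(x_2) = 0.173774, coefficient = 2
x_3 = 2.2500, f(x_3) = 0.105399, coefficient = 4
x_4 = 2.7500, f(x_4) = 0.063928, coefficient = 2
x_5 = 3.2500, f(x_5) = 0.038774, coefficient = 4
x_6 = 3.7500, f(x_6) = 0.023518, coefficient = 1

I ≈ (0.500000/3) × 2.694001 = 0.449000
Exact value: 0.448849
Error: 0.000151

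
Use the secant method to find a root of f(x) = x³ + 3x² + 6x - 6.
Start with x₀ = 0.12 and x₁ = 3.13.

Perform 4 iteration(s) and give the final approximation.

f(x) = x³ + 3x² + 6x - 6
x₀ = 0.12, x₁ = 3.13

Secant formula: x_{n+1} = x_n - f(x_n)(x_n - x_{n-1})/(f(x_n) - f(x_{n-1}))

Iteration 1:
  f(0.120000) = -5.235072
  f(3.130000) = 72.834997
  x_2 = 3.130000 - 72.834997×(3.130000 - 0.120000)/(72.834997 - (-5.235072))
       = 0.321839
Iteration 2:
  f(3.130000) = 72.834997
  f(0.321839) = -3.724891
  x_3 = 0.321839 - (-3.724891)×(0.321839 - 3.130000)/(-3.724891 - 72.834997)
       = 0.458465
Iteration 3:
  f(0.321839) = -3.724891
  f(0.458465) = -2.522274
  x_4 = 0.458465 - (-2.522274)×(0.458465 - 0.321839)/(-2.522274 - (-3.724891))
       = 0.745014
Iteration 4:
  f(0.458465) = -2.522274
  f(0.745014) = 0.548743
  x_5 = 0.745014 - 0.548743×(0.745014 - 0.458465)/(0.548743 - (-2.522274))
       = 0.693812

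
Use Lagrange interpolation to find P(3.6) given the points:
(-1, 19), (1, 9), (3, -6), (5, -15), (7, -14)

Lagrange interpolation formula:
P(x) = Σ yᵢ × Lᵢ(x)
where Lᵢ(x) = Π_{j≠i} (x - xⱼ)/(xᵢ - xⱼ)

L_0(3.6) = (3.6 - 1)/(-1 - 1) × (3.6 - 3)/(-1 - 3) × (3.6 - 5)/(-1 - 5) × (3.6 - 7)/(-1 - 7) = 0.019338
L_1(3.6) = (3.6 - (-1))/(1 - (-1)) × (3.6 - 3)/(1 - 3) × (3.6 - 5)/(1 - 5) × (3.6 - 7)/(1 - 7) = -0.136850
L_2(3.6) = (3.6 - (-1))/(3 - (-1)) × (3.6 - 1)/(3 - 1) × (3.6 - 5)/(3 - 5) × (3.6 - 7)/(3 - 7) = 0.889525
L_3(3.6) = (3.6 - (-1))/(5 - (-1)) × (3.6 - 1)/(5 - 1) × (3.6 - 3)/(5 - 3) × (3.6 - 7)/(5 - 7) = 0.254150
L_4(3.6) = (3.6 - (-1))/(7 - (-1)) × (3.6 - 1)/(7 - 1) × (3.6 - 3)/(7 - 3) × (3.6 - 5)/(7 - 5) = -0.026163

P(3.6) = 19×L_0(3.6) + 9×L_1(3.6) + (-6)×L_2(3.6) + (-15)×L_3(3.6) + (-14)×L_4(3.6)
P(3.6) = -9.647362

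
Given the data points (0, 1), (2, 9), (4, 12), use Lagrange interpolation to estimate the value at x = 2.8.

Lagrange interpolation formula:
P(x) = Σ yᵢ × Lᵢ(x)
where Lᵢ(x) = Π_{j≠i} (x - xⱼ)/(xᵢ - xⱼ)

L_0(2.8) = (2.8 - 2)/(0 - 2) × (2.8 - 4)/(0 - 4) = -0.120000
L_1(2.8) = (2.8 - 0)/(2 - 0) × (2.8 - 4)/(2 - 4) = 0.840000
L_2(2.8) = (2.8 - 0)/(4 - 0) × (2.8 - 2)/(4 - 2) = 0.280000

P(2.8) = 1×L_0(2.8) + 9×L_1(2.8) + 12×L_2(2.8)
P(2.8) = 10.800000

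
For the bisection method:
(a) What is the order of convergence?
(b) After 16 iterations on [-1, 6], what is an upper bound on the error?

(a) Bisection has linear (order 1) convergence; the error is halved each step.

(b) Error bound = (b-a)/2^n = (6 - (-1))/2^{16}
    = 7/2^{16}

(a) 1 (linear); (b) error ≤ 1.07e-04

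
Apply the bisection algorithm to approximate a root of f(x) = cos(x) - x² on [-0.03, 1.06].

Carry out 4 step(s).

f(x) = cos(x) - x²
Initial interval: [-0.03, 1.06]

Iteration 1:
  c_1 = (-0.030000 + 1.060000)/2 = 0.515000
  f(c_1) = f(0.515000) = 0.605068
  f(a) × f(c) ≥ 0, new interval: [0.515000, 1.060000]
Iteration 2:
  c_2 = (0.515000 + 1.060000)/2 = 0.787500
  f(c_2) = f(0.787500) = 0.085463
  f(a) × f(c) ≥ 0, new interval: [0.787500, 1.060000]
Iteration 3:
  c_3 = (0.787500 + 1.060000)/2 = 0.923750
  f(c_3) = f(0.923750) = -0.250482
  f(a) × f(c) < 0, new interval: [0.787500, 0.923750]
Iteration 4:
  c_4 = (0.787500 + 0.923750)/2 = 0.855625
  f(c_4) = f(0.855625) = -0.076347
  f(a) × f(c) < 0, new interval: [0.787500, 0.855625]

After 4 iteration(s), the approximation is c_4 = 0.855625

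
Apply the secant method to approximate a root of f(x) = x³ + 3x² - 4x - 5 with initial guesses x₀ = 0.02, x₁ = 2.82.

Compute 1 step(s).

f(x) = x³ + 3x² - 4x - 5
x₀ = 0.02, x₁ = 2.82

Secant formula: x_{n+1} = x_n - f(x_n)(x_n - x_{n-1})/(f(x_n) - f(x_{n-1}))

Iteration 1:
  f(0.020000) = -5.078792
  f(2.820000) = 30.002968
  x_2 = 2.820000 - 30.002968×(2.820000 - 0.020000)/(30.002968 - (-5.078792))
       = 0.425356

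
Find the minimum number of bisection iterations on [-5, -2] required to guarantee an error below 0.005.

We need (b-a)/2^n ≤ 0.005
(-2 - (-5))/2^n ≤ 0.005
3/2^n ≤ 0.005
2^n ≥ 600
n ≥ log₂(600) = 9.23
n ≥ 10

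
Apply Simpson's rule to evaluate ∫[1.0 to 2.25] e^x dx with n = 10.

f(x) = e^x
a = 1.0, b = 2.25, n = 10
h = (b - a)/n = 0.125000

Simpson's rule: (h/3)[f(x₀) + 4f(x₁) + 2f(x₂) + ... + f(xₙ)]

x_0 = 1.0000, f(x_0) = 2.718282, coefficient = 1
x_1 = 1.1250, f(x_1) = 3.080217, coefficient = 4
x_2 = 1.2500, f(x_2) = 3.490343, coefficient = 2
x_3 = 1.3750, f(x_3) = 3.955077, coefficient = 4
x_4 = 1.5000, f(x_4) = 4.481689, coefficient = 2
x_5 = 1.6250, f(x_5) = 5.078419, coefficient = 4
x_6 = 1.7500, f(x_6) = 5.754603, coefficient = 2
x_7 = 1.8750, f(x_7) = 6.520819, coefficient = 4
x_8 = 2.0000, f(x_8) = 7.389056, coefficient = 2
x_9 = 2.1250, f(x_9) = 8.372897, coefficient = 4
x_10 = 2.2500, f(x_10) = 9.487736, coefficient = 1

I ≈ (0.125000/3) × 162.467116 = 6.769463
Exact value: 6.769454
Error: 0.000009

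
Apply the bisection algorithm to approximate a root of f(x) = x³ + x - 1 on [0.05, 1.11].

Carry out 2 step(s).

f(x) = x³ + x - 1
Initial interval: [0.05, 1.11]

Iteration 1:
  c_1 = (0.050000 + 1.110000)/2 = 0.580000
  f(c_1) = f(0.580000) = -0.224888
  f(a) × f(c) ≥ 0, new interval: [0.580000, 1.110000]
Iteration 2:
  c_2 = (0.580000 + 1.110000)/2 = 0.845000
  f(c_2) = f(0.845000) = 0.448351
  f(a) × f(c) < 0, new interval: [0.580000, 0.845000]

After 2 iteration(s), the approximation is c_2 = 0.845000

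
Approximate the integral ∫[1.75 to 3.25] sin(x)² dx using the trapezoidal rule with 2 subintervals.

f(x) = sin(x)²
a = 1.75, b = 3.25, n = 2
h = (b - a)/n = 0.750000

Trapezoidal rule: (h/2)[f(x₀) + 2f(x₁) + 2f(x₂) + ... + f(xₙ)]

x_0 = 1.7500, f(x_0) = 0.968228, coefficient = 1
x_1 = 2.5000, f(x_1) = 0.358169, coefficient = 2
x_2 = 3.2500, f(x_2) = 0.011706, coefficient = 1

I ≈ (0.750000/2) × 1.696272 = 0.636102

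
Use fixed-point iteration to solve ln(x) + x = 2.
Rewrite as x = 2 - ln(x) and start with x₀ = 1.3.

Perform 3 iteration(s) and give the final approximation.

Equation: ln(x) + x = 2
Fixed-point form: x = 2 - ln(x)
x₀ = 1.3

x_1 = g(1.300000) = 1.737636
x_2 = g(1.737636) = 1.447475
x_3 = g(1.447475) = 1.630180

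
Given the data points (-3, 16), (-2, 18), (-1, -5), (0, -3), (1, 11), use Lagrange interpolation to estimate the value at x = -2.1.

Lagrange interpolation formula:
P(x) = Σ yᵢ × Lᵢ(x)
where Lᵢ(x) = Π_{j≠i} (x - xⱼ)/(xᵢ - xⱼ)

L_0(-2.1) = (-2.1 - (-2))/(-3 - (-2)) × (-2.1 - (-1))/(-3 - (-1)) × (-2.1 - 0)/(-3 - 0) × (-2.1 - 1)/(-3 - 1) = 0.029838
L_1(-2.1) = (-2.1 - (-3))/(-2 - (-3)) × (-2.1 - (-1))/(-2 - (-1)) × (-2.1 - 0)/(-2 - 0) × (-2.1 - 1)/(-2 - 1) = 1.074150
L_2(-2.1) = (-2.1 - (-3))/(-1 - (-3)) × (-2.1 - (-2))/(-1 - (-2)) × (-2.1 - 0)/(-1 - 0) × (-2.1 - 1)/(-1 - 1) = -0.146475
L_3(-2.1) = (-2.1 - (-3))/(0 - (-3)) × (-2.1 - (-2))/(0 - (-2)) × (-2.1 - (-1))/(0 - (-1)) × (-2.1 - 1)/(0 - 1) = 0.051150
L_4(-2.1) = (-2.1 - (-3))/(1 - (-3)) × (-2.1 - (-2))/(1 - (-2)) × (-2.1 - (-1))/(1 - (-1)) × (-2.1 - 0)/(1 - 0) = -0.008663

P(-2.1) = 16×L_0(-2.1) + 18×L_1(-2.1) + (-5)×L_2(-2.1) + (-3)×L_3(-2.1) + 11×L_4(-2.1)
P(-2.1) = 20.295738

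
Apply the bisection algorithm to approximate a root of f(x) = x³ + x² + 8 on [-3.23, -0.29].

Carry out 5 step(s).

f(x) = x³ + x² + 8
Initial interval: [-3.23, -0.29]

Iteration 1:
  c_1 = (-3.230000 + (-0.290000))/2 = -1.760000
  f(c_1) = f(-1.760000) = 5.645824
  f(a) × f(c) < 0, new interval: [-3.230000, -1.760000]
Iteration 2:
  c_2 = (-3.230000 + (-1.760000))/2 = -2.495000
  f(c_2) = f(-2.495000) = -1.306412
  f(a) × f(c) ≥ 0, new interval: [-2.495000, -1.760000]
Iteration 3:
  c_3 = (-2.495000 + (-1.760000))/2 = -2.127500
  f(c_3) = f(-2.127500) = 2.896646
  f(a) × f(c) < 0, new interval: [-2.495000, -2.127500]
Iteration 4:
  c_4 = (-2.495000 + (-2.127500))/2 = -2.311250
  f(c_4) = f(-2.311250) = 0.995464
  f(a) × f(c) < 0, new interval: [-2.495000, -2.311250]
Iteration 5:
  c_5 = (-2.495000 + (-2.311250))/2 = -2.403125
  f(c_5) = f(-2.403125) = -0.103061
  f(a) × f(c) ≥ 0, new interval: [-2.403125, -2.311250]

After 5 iteration(s), the approximation is c_5 = -2.403125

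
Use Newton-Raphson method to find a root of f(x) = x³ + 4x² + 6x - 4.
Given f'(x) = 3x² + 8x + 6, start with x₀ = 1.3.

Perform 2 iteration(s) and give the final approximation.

f(x) = x³ + 4x² + 6x - 4
f'(x) = 3x² + 8x + 6
x₀ = 1.3

Newton-Raphson formula: x_{n+1} = x_n - f(x_n)/f'(x_n)

Iteration 1:
  f(1.300000) = 12.757000
  f'(1.300000) = 21.470000
  x_1 = 1.300000 - 12.757000/21.470000 = 0.705822
Iteration 2:
  f(0.705822) = 2.579302
  f'(0.705822) = 13.141131
  x_2 = 0.705822 - 2.579302/13.141131 = 0.509545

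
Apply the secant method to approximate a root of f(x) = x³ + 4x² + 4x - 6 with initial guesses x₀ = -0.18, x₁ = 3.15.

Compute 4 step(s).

f(x) = x³ + 4x² + 4x - 6
x₀ = -0.18, x₁ = 3.15

Secant formula: x_{n+1} = x_n - f(x_n)(x_n - x_{n-1})/(f(x_n) - f(x_{n-1}))

Iteration 1:
  f(-0.180000) = -6.596232
  f(3.150000) = 77.545875
  x_2 = 3.150000 - 77.545875×(3.150000 - (-0.180000))/(77.545875 - (-6.596232))
       = 0.081052
Iteration 2:
  f(3.150000) = 77.545875
  f(0.081052) = -5.648983
  x_3 = 0.081052 - (-5.648983)×(0.081052 - 3.150000)/(-5.648983 - 77.545875)
       = 0.289435
Iteration 3:
  f(0.081052) = -5.648983
  f(0.289435) = -4.482921
  x_4 = 0.289435 - (-4.482921)×(0.289435 - 0.081052)/(-4.482921 - (-5.648983))
       = 1.090565
Iteration 4:
  f(0.289435) = -4.482921
  f(1.090565) = 4.416629
  x_5 = 1.090565 - 4.416629×(1.090565 - 0.289435)/(4.416629 - (-4.482921))
       = 0.692984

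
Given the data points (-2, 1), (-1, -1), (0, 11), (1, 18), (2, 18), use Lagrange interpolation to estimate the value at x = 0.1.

Lagrange interpolation formula:
P(x) = Σ yᵢ × Lᵢ(x)
where Lᵢ(x) = Π_{j≠i} (x - xⱼ)/(xᵢ - xⱼ)

L_0(0.1) = (0.1 - (-1))/(-2 - (-1)) × (0.1 - 0)/(-2 - 0) × (0.1 - 1)/(-2 - 1) × (0.1 - 2)/(-2 - 2) = 0.007838
L_1(0.1) = (0.1 - (-2))/(-1 - (-2)) × (0.1 - 0)/(-1 - 0) × (0.1 - 1)/(-1 - 1) × (0.1 - 2)/(-1 - 2) = -0.059850
L_2(0.1) = (0.1 - (-2))/(0 - (-2)) × (0.1 - (-1))/(0 - (-1)) × (0.1 - 1)/(0 - 1) × (0.1 - 2)/(0 - 2) = 0.987525
L_3(0.1) = (0.1 - (-2))/(1 - (-2)) × (0.1 - (-1))/(1 - (-1)) × (0.1 - 0)/(1 - 0) × (0.1 - 2)/(1 - 2) = 0.073150
L_4(0.1) = (0.1 - (-2))/(2 - (-2)) × (0.1 - (-1))/(2 - (-1)) × (0.1 - 0)/(2 - 0) × (0.1 - 1)/(2 - 1) = -0.008663

P(0.1) = 1×L_0(0.1) + (-1)×L_1(0.1) + 11×L_2(0.1) + 18×L_3(0.1) + 18×L_4(0.1)
P(0.1) = 12.091238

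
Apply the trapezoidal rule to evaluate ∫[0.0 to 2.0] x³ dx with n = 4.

f(x) = x³
a = 0.0, b = 2.0, n = 4
h = (b - a)/n = 0.500000

Trapezoidal rule: (h/2)[f(x₀) + 2f(x₁) + 2f(x₂) + ... + f(xₙ)]

x_0 = 0.0000, f(x_0) = 0.000000, coefficient = 1
x_1 = 0.5000, f(x_1) = 0.125000, coefficient = 2
x_2 = 1.0000, f(x_2) = 1.000000, coefficient = 2
x_3 = 1.5000, f(x_3) = 3.375000, coefficient = 2
x_4 = 2.0000, f(x_4) = 8.000000, coefficient = 1

I ≈ (0.500000/2) × 17.000000 = 4.250000
Exact value: 4.000000
Error: 0.250000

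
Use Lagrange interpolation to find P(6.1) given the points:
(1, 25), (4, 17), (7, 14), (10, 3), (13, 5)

Lagrange interpolation formula:
P(x) = Σ yᵢ × Lᵢ(x)
where Lᵢ(x) = Π_{j≠i} (x - xⱼ)/(xᵢ - xⱼ)

L_0(6.1) = (6.1 - 4)/(1 - 4) × (6.1 - 7)/(1 - 7) × (6.1 - 10)/(1 - 10) × (6.1 - 13)/(1 - 13) = -0.026163
L_1(6.1) = (6.1 - 1)/(4 - 1) × (6.1 - 7)/(4 - 7) × (6.1 - 10)/(4 - 10) × (6.1 - 13)/(4 - 13) = 0.254150
L_2(6.1) = (6.1 - 1)/(7 - 1) × (6.1 - 4)/(7 - 4) × (6.1 - 10)/(7 - 10) × (6.1 - 13)/(7 - 13) = 0.889525
L_3(6.1) = (6.1 - 1)/(10 - 1) × (6.1 - 4)/(10 - 4) × (6.1 - 7)/(10 - 7) × (6.1 - 13)/(10 - 13) = -0.136850
L_4(6.1) = (6.1 - 1)/(13 - 1) × (6.1 - 4)/(13 - 4) × (6.1 - 7)/(13 - 7) × (6.1 - 10)/(13 - 10) = 0.019338

P(6.1) = 25×L_0(6.1) + 17×L_1(6.1) + 14×L_2(6.1) + 3×L_3(6.1) + 5×L_4(6.1)
P(6.1) = 15.805975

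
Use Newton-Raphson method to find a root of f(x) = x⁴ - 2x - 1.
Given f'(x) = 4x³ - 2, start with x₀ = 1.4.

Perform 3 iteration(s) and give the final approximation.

f(x) = x⁴ - 2x - 1
f'(x) = 4x³ - 2
x₀ = 1.4

Newton-Raphson formula: x_{n+1} = x_n - f(x_n)/f'(x_n)

Iteration 1:
  f(1.400000) = 0.041600
  f'(1.400000) = 8.976000
  x_1 = 1.400000 - 0.041600/8.976000 = 1.395365
Iteration 2:
  f(1.395365) = 0.000252
  f'(1.395365) = 8.867355
  x_2 = 1.395365 - 0.000252/8.867355 = 1.395337
Iteration 3:
  f(1.395337) = 0.000000
  f'(1.395337) = 8.866691
  x_3 = 1.395337 - 0.000000/8.866691 = 1.395337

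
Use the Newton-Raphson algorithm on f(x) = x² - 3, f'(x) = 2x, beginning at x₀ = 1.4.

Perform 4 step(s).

f(x) = x² - 3
f'(x) = 2x
x₀ = 1.4

Newton-Raphson formula: x_{n+1} = x_n - f(x_n)/f'(x_n)

Iteration 1:
  f(1.400000) = -1.040000
  f'(1.400000) = 2.800000
  x_1 = 1.400000 - (-1.040000)/2.800000 = 1.771429
Iteration 2:
  f(1.771429) = 0.137959
  f'(1.771429) = 3.542857
  x_2 = 1.771429 - 0.137959/3.542857 = 1.732488
Iteration 3:
  f(1.732488) = 0.001516
  f'(1.732488) = 3.464977
  x_3 = 1.732488 - 0.001516/3.464977 = 1.732051
Iteration 4:
  f(1.732051) = 0.000000
  f'(1.732051) = 3.464102
  x_4 = 1.732051 - 0.000000/3.464102 = 1.732051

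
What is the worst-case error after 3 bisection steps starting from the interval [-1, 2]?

Bisection error bound: |error| ≤ (b-a)/2^n
|error| ≤ (2 - (-1))/2^3 = 3/2^3
|error| ≤ 0.3750000000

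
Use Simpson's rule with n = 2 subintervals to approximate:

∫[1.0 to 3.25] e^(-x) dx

f(x) = e^(-x)
a = 1.0, b = 3.25, n = 2
h = (b - a)/n = 1.125000

Simpson's rule: (h/3)[f(x₀) + 4f(x₁) + 2f(x₂) + ... + f(xₙ)]

x_0 = 1.0000, f(x_0) = 0.367879, coefficient = 1
x_1 = 2.1250, f(x_1) = 0.119433, coefficient = 4
x_2 = 3.2500, f(x_2) = 0.038774, coefficient = 1

I ≈ (1.125000/3) × 0.884386 = 0.331645
Exact value: 0.329105
Error: 0.002539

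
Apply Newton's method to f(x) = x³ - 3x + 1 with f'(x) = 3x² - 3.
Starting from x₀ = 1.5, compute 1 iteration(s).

f(x) = x³ - 3x + 1
f'(x) = 3x² - 3
x₀ = 1.5

Newton-Raphson formula: x_{n+1} = x_n - f(x_n)/f'(x_n)

Iteration 1:
  f(1.500000) = -0.125000
  f'(1.500000) = 3.750000
  x_1 = 1.500000 - (-0.125000)/3.750000 = 1.533333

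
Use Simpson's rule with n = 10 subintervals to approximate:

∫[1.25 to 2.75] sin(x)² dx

f(x) = sin(x)²
a = 1.25, b = 2.75, n = 10
h = (b - a)/n = 0.150000

Simpson's rule: (h/3)[f(x₀) + 4f(x₁) + 2f(x₂) + ... + f(xₙ)]

x_0 = 1.2500, f(x_0) = 0.900572, coefficient = 1
x_1 = 1.4000, f(x_1) = 0.971111, coefficient = 4
x_2 = 1.5500, f(x_2) = 0.999568, coefficient = 2
x_3 = 1.7000, f(x_3) = 0.983399, coefficient = 4
x_4 = 1.8500, f(x_4) = 0.924050, coefficient = 2
x_5 = 2.0000, f(x_5) = 0.826822, coefficient = 4
x_6 = 2.1500, f(x_6) = 0.700400, coefficient = 2
x_7 = 2.3000, f(x_7) = 0.556076, coefficient = 4
x_8 = 2.4500, f(x_8) = 0.406744, coefficient = 2
x_9 = 2.6000, f(x_9) = 0.265742, coefficient = 4
x_10 = 2.7500, f(x_10) = 0.145665, coefficient = 1

I ≈ (0.150000/3) × 21.520359 = 1.076018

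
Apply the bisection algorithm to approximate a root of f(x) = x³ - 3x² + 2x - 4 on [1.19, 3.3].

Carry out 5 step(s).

f(x) = x³ - 3x² + 2x - 4
Initial interval: [1.19, 3.3]

Iteration 1:
  c_1 = (1.190000 + 3.300000)/2 = 2.245000
  f(c_1) = f(2.245000) = -3.315219
  f(a) × f(c) ≥ 0, new interval: [2.245000, 3.300000]
Iteration 2:
  c_2 = (2.245000 + 3.300000)/2 = 2.772500
  f(c_2) = f(2.772500) = -0.203737
  f(a) × f(c) ≥ 0, new interval: [2.772500, 3.300000]
Iteration 3:
  c_3 = (2.772500 + 3.300000)/2 = 3.036250
  f(c_3) = f(3.036250) = 2.406682
  f(a) × f(c) < 0, new interval: [2.772500, 3.036250]
Iteration 4:
  c_4 = (2.772500 + 3.036250)/2 = 2.904375
  f(c_4) = f(2.904375) = 1.002115
  f(a) × f(c) < 0, new interval: [2.772500, 2.904375]
Iteration 5:
  c_5 = (2.772500 + 2.904375)/2 = 2.838437
  f(c_5) = f(2.838437) = 0.375210
  f(a) × f(c) < 0, new interval: [2.772500, 2.838437]

After 5 iteration(s), the approximation is c_5 = 2.838437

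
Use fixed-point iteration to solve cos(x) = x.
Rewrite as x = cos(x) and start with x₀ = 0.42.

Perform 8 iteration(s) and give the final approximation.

Equation: cos(x) = x
Fixed-point form: x = cos(x)
x₀ = 0.42

x_1 = g(0.420000) = 0.913089
x_2 = g(0.913089) = 0.611304
x_3 = g(0.611304) = 0.818900
x_4 = g(0.818900) = 0.683025
x_5 = g(0.683025) = 0.775667
x_6 = g(0.775667) = 0.713954
x_7 = g(0.713954) = 0.755779
x_8 = g(0.755779) = 0.727738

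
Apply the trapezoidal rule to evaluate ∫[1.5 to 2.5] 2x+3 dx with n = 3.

f(x) = 2x+3
a = 1.5, b = 2.5, n = 3
h = (b - a)/n = 0.333333

Trapezoidal rule: (h/2)[f(x₀) + 2f(x₁) + 2f(x₂) + ... + f(xₙ)]

x_0 = 1.5000, f(x_0) = 6.000000, coefficient = 1
x_1 = 1.8333, f(x_1) = 6.666667, coefficient = 2
x_2 = 2.1667, f(x_2) = 7.333333, coefficient = 2
x_3 = 2.5000, f(x_3) = 8.000000, coefficient = 1

I ≈ (0.333333/2) × 42.000000 = 7.000000
Exact value: 7.000000
Error: 0.000000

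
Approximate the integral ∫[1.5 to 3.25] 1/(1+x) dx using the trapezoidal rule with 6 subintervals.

f(x) = 1/(1+x)
a = 1.5, b = 3.25, n = 6
h = (b - a)/n = 0.291667

Trapezoidal rule: (h/2)[f(x₀) + 2f(x₁) + 2f(x₂) + ... + f(xₙ)]

x_0 = 1.5000, f(x_0) = 0.400000, coefficient = 1
x_1 = 1.7917, f(x_1) = 0.358209, coefficient = 2
x_2 = 2.0833, f(x_2) = 0.324324, coefficient = 2
x_3 = 2.3750, f(x_3) = 0.296296, coefficient = 2
x_4 = 2.6667, f(x_4) = 0.272727, coefficient = 2
x_5 = 2.9583, f(x_5) = 0.252632, coefficient = 2
x_6 = 3.2500, f(x_6) = 0.235294, coefficient = 1

I ≈ (0.291667/2) × 3.643671 = 0.531369
Exact value: 0.530628
Error: 0.000740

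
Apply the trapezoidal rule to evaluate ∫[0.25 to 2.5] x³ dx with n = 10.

f(x) = x³
a = 0.25, b = 2.5, n = 10
h = (b - a)/n = 0.225000

Trapezoidal rule: (h/2)[f(x₀) + 2f(x₁) + 2f(x₂) + ... + f(xₙ)]

x_0 = 0.2500, f(x_0) = 0.015625, coefficient = 1
x_1 = 0.4750, f(x_1) = 0.107172, coefficient = 2
x_2 = 0.7000, f(x_2) = 0.343000, coefficient = 2
x_3 = 0.9250, f(x_3) = 0.791453, coefficient = 2
x_4 = 1.1500, f(x_4) = 1.520875, coefficient = 2
x_5 = 1.3750, f(x_5) = 2.599609, coefficient = 2
x_6 = 1.6000, f(x_6) = 4.096000, coefficient = 2
x_7 = 1.8250, f(x_7) = 6.078391, coefficient = 2
x_8 = 2.0500, f(x_8) = 8.615125, coefficient = 2
x_9 = 2.2750, f(x_9) = 11.774547, coefficient = 2
x_10 = 2.5000, f(x_10) = 15.625000, coefficient = 1

I ≈ (0.225000/2) × 87.492969 = 9.842959
Exact value: 9.764648
Error: 0.078311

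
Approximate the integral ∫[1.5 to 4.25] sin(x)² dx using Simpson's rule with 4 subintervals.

f(x) = sin(x)²
a = 1.5, b = 4.25, n = 4
h = (b - a)/n = 0.687500

Simpson's rule: (h/3)[f(x₀) + 4f(x₁) + 2f(x₂) + ... + f(xₙ)]

x_0 = 1.5000, f(x_0) = 0.994996, coefficient = 1
x_1 = 2.1875, f(x_1) = 0.665512, coefficient = 4
x_2 = 2.8750, f(x_2) = 0.069404, coefficient = 2
x_3 = 3.5625, f(x_3) = 0.166945, coefficient = 4
x_4 = 4.2500, f(x_4) = 0.801006, coefficient = 1

I ≈ (0.687500/3) × 5.264638 = 1.206479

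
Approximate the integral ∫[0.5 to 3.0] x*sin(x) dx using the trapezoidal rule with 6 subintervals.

f(x) = x*sin(x)
a = 0.5, b = 3.0, n = 6
h = (b - a)/n = 0.416667

Trapezoidal rule: (h/2)[f(x₀) + 2f(x₁) + 2f(x₂) + ... + f(xₙ)]

x_0 = 0.5000, f(x_0) = 0.239713, coefficient = 1
x_1 = 0.9167, f(x_1) = 0.727446, coefficient = 2
x_2 = 1.3333, f(x_2) = 1.295917, coefficient = 2
x_3 = 1.7500, f(x_3) = 1.721975, coefficient = 2
x_4 = 2.1667, f(x_4) = 1.793264, coefficient = 2
x_5 = 2.5833, f(x_5) = 1.368419, coefficient = 2
x_6 = 3.0000, f(x_6) = 0.423360, coefficient = 1

I ≈ (0.416667/2) × 14.477117 = 3.016066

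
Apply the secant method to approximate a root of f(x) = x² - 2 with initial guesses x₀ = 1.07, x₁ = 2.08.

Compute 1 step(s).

f(x) = x² - 2
x₀ = 1.07, x₁ = 2.08

Secant formula: x_{n+1} = x_n - f(x_n)(x_n - x_{n-1})/(f(x_n) - f(x_{n-1}))

Iteration 1:
  f(1.070000) = -0.855100
  f(2.080000) = 2.326400
  x_2 = 2.080000 - 2.326400×(2.080000 - 1.070000)/(2.326400 - (-0.855100))
       = 1.341460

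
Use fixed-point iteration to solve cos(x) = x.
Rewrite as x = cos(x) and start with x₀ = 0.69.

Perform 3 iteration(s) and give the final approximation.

Equation: cos(x) = x
Fixed-point form: x = cos(x)
x₀ = 0.69

x_1 = g(0.690000) = 0.771246
x_2 = g(0.771246) = 0.717043
x_3 = g(0.717043) = 0.753752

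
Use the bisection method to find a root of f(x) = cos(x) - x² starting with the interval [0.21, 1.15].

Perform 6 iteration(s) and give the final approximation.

f(x) = cos(x) - x²
Initial interval: [0.21, 1.15]

Iteration 1:
  c_1 = (0.210000 + 1.150000)/2 = 0.680000
  f(c_1) = f(0.680000) = 0.315173
  f(a) × f(c) ≥ 0, new interval: [0.680000, 1.150000]
Iteration 2:
  c_2 = (0.680000 + 1.150000)/2 = 0.915000
  f(c_2) = f(0.915000) = -0.227434
  f(a) × f(c) < 0, new interval: [0.680000, 0.915000]
Iteration 3:
  c_3 = (0.680000 + 0.915000)/2 = 0.797500
  f(c_3) = f(0.797500) = 0.062492
  f(a) × f(c) ≥ 0, new interval: [0.797500, 0.915000]
Iteration 4:
  c_4 = (0.797500 + 0.915000)/2 = 0.856250
  f(c_4) = f(0.856250) = -0.077889
  f(a) × f(c) < 0, new interval: [0.797500, 0.856250]
Iteration 5:
  c_5 = (0.797500 + 0.856250)/2 = 0.826875
  f(c_5) = f(0.826875) = -0.006544
  f(a) × f(c) < 0, new interval: [0.797500, 0.826875]
Iteration 6:
  c_6 = (0.797500 + 0.826875)/2 = 0.812187
  f(c_6) = f(0.812187) = 0.028264
  f(a) × f(c) ≥ 0, new interval: [0.812187, 0.826875]

After 6 iteration(s), the approximation is c_6 = 0.812187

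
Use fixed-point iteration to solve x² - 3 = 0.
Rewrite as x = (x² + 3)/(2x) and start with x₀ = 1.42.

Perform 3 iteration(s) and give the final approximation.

Equation: x² - 3 = 0
Fixed-point form: x = (x² + 3)/(2x)
x₀ = 1.42

x_1 = g(1.420000) = 1.766338
x_2 = g(1.766338) = 1.732384
x_3 = g(1.732384) = 1.732051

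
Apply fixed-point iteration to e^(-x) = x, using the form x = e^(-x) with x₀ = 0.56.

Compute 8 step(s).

Equation: e^(-x) = x
Fixed-point form: x = e^(-x)
x₀ = 0.56

x_1 = g(0.560000) = 0.571209
x_2 = g(0.571209) = 0.564842
x_3 = g(0.564842) = 0.568450
x_4 = g(0.568450) = 0.566403
x_5 = g(0.566403) = 0.567563
x_6 = g(0.567563) = 0.566905
x_7 = g(0.566905) = 0.567278
x_8 = g(0.567278) = 0.567067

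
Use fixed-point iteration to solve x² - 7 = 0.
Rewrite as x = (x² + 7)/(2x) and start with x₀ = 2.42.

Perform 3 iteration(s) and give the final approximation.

Equation: x² - 7 = 0
Fixed-point form: x = (x² + 7)/(2x)
x₀ = 2.42

x_1 = g(2.420000) = 2.656281
x_2 = g(2.656281) = 2.645772
x_3 = g(2.645772) = 2.645751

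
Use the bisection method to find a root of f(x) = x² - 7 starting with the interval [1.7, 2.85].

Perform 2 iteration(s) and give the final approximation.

f(x) = x² - 7
Initial interval: [1.7, 2.85]

Iteration 1:
  c_1 = (1.700000 + 2.850000)/2 = 2.275000
  f(c_1) = f(2.275000) = -1.824375
  f(a) × f(c) ≥ 0, new interval: [2.275000, 2.850000]
Iteration 2:
  c_2 = (2.275000 + 2.850000)/2 = 2.562500
  f(c_2) = f(2.562500) = -0.433594
  f(a) × f(c) ≥ 0, new interval: [2.562500, 2.850000]

After 2 iteration(s), the approximation is c_2 = 2.562500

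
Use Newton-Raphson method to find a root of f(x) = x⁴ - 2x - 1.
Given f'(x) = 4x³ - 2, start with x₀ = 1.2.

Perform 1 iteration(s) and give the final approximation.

f(x) = x⁴ - 2x - 1
f'(x) = 4x³ - 2
x₀ = 1.2

Newton-Raphson formula: x_{n+1} = x_n - f(x_n)/f'(x_n)

Iteration 1:
  f(1.200000) = -1.326400
  f'(1.200000) = 4.912000
  x_1 = 1.200000 - (-1.326400)/4.912000 = 1.470033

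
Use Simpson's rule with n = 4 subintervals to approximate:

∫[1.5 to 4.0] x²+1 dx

f(x) = x²+1
a = 1.5, b = 4.0, n = 4
h = (b - a)/n = 0.625000

Simpson's rule: (h/3)[f(x₀) + 4f(x₁) + 2f(x₂) + ... + f(xₙ)]

x_0 = 1.5000, f(x_0) = 3.250000, coefficient = 1
x_1 = 2.1250, f(x_1) = 5.515625, coefficient = 4
x_2 = 2.7500, f(x_2) = 8.562500, coefficient = 2
x_3 = 3.3750, f(x_3) = 12.390625, coefficient = 4
x_4 = 4.0000, f(x_4) = 17.000000, coefficient = 1

I ≈ (0.625000/3) × 109.000000 = 22.708333
Exact value: 22.708333
Error: 0.000000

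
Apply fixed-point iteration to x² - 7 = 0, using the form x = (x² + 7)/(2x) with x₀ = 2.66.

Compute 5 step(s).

Equation: x² - 7 = 0
Fixed-point form: x = (x² + 7)/(2x)
x₀ = 2.66

x_1 = g(2.660000) = 2.645789
x_2 = g(2.645789) = 2.645751
x_3 = g(2.645751) = 2.645751
x_4 = g(2.645751) = 2.645751
x_5 = g(2.645751) = 2.645751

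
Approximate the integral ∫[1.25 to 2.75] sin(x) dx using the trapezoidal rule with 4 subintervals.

f(x) = sin(x)
a = 1.25, b = 2.75, n = 4
h = (b - a)/n = 0.375000

Trapezoidal rule: (h/2)[f(x₀) + 2f(x₁) + 2f(x₂) + ... + f(xₙ)]

x_0 = 1.2500, f(x_0) = 0.948985, coefficient = 1
x_1 = 1.6250, f(x_1) = 0.998531, coefficient = 2
x_2 = 2.0000, f(x_2) = 0.909297, coefficient = 2
x_3 = 2.3750, f(x_3) = 0.693685, coefficient = 2
x_4 = 2.7500, f(x_4) = 0.381661, coefficient = 1

I ≈ (0.375000/2) × 6.533673 = 1.225064
Exact value: 1.239625
Error: 0.014561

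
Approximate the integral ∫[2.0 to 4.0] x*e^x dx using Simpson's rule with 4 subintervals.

f(x) = x*e^x
a = 2.0, b = 4.0, n = 4
h = (b - a)/n = 0.500000

Simpson's rule: (h/3)[f(x₀) + 4f(x₁) + 2f(x₂) + ... + f(xₙ)]

x_0 = 2.0000, f(x_0) = 14.778112, coefficient = 1
x_1 = 2.5000, f(x_1) = 30.456235, coefficient = 4
x_2 = 3.0000, f(x_2) = 60.256611, coefficient = 2
x_3 = 3.5000, f(x_3) = 115.904082, coefficient = 4
x_4 = 4.0000, f(x_4) = 218.392600, coefficient = 1

I ≈ (0.500000/3) × 939.125201 = 156.520867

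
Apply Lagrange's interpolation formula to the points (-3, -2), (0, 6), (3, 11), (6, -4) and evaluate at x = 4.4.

Lagrange interpolation formula:
P(x) = Σ yᵢ × Lᵢ(x)
where Lᵢ(x) = Π_{j≠i} (x - xⱼ)/(xᵢ - xⱼ)

L_0(4.4) = (4.4 - 0)/(-3 - 0) × (4.4 - 3)/(-3 - 3) × (4.4 - 6)/(-3 - 6) = 0.060840
L_1(4.4) = (4.4 - (-3))/(0 - (-3)) × (4.4 - 3)/(0 - 3) × (4.4 - 6)/(0 - 6) = -0.306963
L_2(4.4) = (4.4 - (-3))/(3 - (-3)) × (4.4 - 0)/(3 - 0) × (4.4 - 6)/(3 - 6) = 0.964741
L_3(4.4) = (4.4 - (-3))/(6 - (-3)) × (4.4 - 0)/(6 - 0) × (4.4 - 3)/(6 - 3) = 0.281383

P(4.4) = (-2)×L_0(4.4) + 6×L_1(4.4) + 11×L_2(4.4) + (-4)×L_3(4.4)
P(4.4) = 7.523160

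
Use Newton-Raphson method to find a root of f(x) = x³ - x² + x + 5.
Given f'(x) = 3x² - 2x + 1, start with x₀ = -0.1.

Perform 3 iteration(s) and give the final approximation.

f(x) = x³ - x² + x + 5
f'(x) = 3x² - 2x + 1
x₀ = -0.1

Newton-Raphson formula: x_{n+1} = x_n - f(x_n)/f'(x_n)

Iteration 1:
  f(-0.100000) = 4.889000
  f'(-0.100000) = 1.230000
  x_1 = -0.100000 - 4.889000/1.230000 = -4.074797
Iteration 2:
  f(-4.074797) = -83.336562
  f'(-4.074797) = 58.961499
  x_2 = -4.074797 - (-83.336562)/58.961499 = -2.661390
Iteration 3:
  f(-2.661390) = -23.595012
  f'(-2.661390) = 27.571776
  x_3 = -2.661390 - (-23.595012)/27.571776 = -1.805623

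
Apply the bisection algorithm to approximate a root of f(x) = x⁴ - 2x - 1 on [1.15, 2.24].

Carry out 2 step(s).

f(x) = x⁴ - 2x - 1
Initial interval: [1.15, 2.24]

Iteration 1:
  c_1 = (1.150000 + 2.240000)/2 = 1.695000
  f(c_1) = f(1.695000) = 3.864273
  f(a) × f(c) < 0, new interval: [1.150000, 1.695000]
Iteration 2:
  c_2 = (1.150000 + 1.695000)/2 = 1.422500
  f(c_2) = f(1.422500) = 0.249578
  f(a) × f(c) < 0, new interval: [1.150000, 1.422500]

After 2 iteration(s), the approximation is c_2 = 1.422500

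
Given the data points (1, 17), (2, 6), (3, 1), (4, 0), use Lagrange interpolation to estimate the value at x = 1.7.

Lagrange interpolation formula:
P(x) = Σ yᵢ × Lᵢ(x)
where Lᵢ(x) = Π_{j≠i} (x - xⱼ)/(xᵢ - xⱼ)

L_0(1.7) = (1.7 - 2)/(1 - 2) × (1.7 - 3)/(1 - 3) × (1.7 - 4)/(1 - 4) = 0.149500
L_1(1.7) = (1.7 - 1)/(2 - 1) × (1.7 - 3)/(2 - 3) × (1.7 - 4)/(2 - 4) = 1.046500
L_2(1.7) = (1.7 - 1)/(3 - 1) × (1.7 - 2)/(3 - 2) × (1.7 - 4)/(3 - 4) = -0.241500
L_3(1.7) = (1.7 - 1)/(4 - 1) × (1.7 - 2)/(4 - 2) × (1.7 - 3)/(4 - 3) = 0.045500

P(1.7) = 17×L_0(1.7) + 6×L_1(1.7) + 1×L_2(1.7) + 0×L_3(1.7)
P(1.7) = 8.579000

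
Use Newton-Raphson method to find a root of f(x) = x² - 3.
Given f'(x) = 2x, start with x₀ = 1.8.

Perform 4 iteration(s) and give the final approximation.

f(x) = x² - 3
f'(x) = 2x
x₀ = 1.8

Newton-Raphson formula: x_{n+1} = x_n - f(x_n)/f'(x_n)

Iteration 1:
  f(1.800000) = 0.240000
  f'(1.800000) = 3.600000
  x_1 = 1.800000 - 0.240000/3.600000 = 1.733333
Iteration 2:
  f(1.733333) = 0.004444
  f'(1.733333) = 3.466667
  x_2 = 1.733333 - 0.004444/3.466667 = 1.732051
Iteration 3:
  f(1.732051) = 0.000002
  f'(1.732051) = 3.464103
  x_3 = 1.732051 - 0.000002/3.464103 = 1.732051
Iteration 4:
  f(1.732051) = 0.000000
  f'(1.732051) = 3.464102
  x_4 = 1.732051 - 0.000000/3.464102 = 1.732051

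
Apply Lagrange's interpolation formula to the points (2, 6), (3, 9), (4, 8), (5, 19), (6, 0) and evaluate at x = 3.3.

Lagrange interpolation formula:
P(x) = Σ yᵢ × Lᵢ(x)
where Lᵢ(x) = Π_{j≠i} (x - xⱼ)/(xᵢ - xⱼ)

L_0(3.3) = (3.3 - 3)/(2 - 3) × (3.3 - 4)/(2 - 4) × (3.3 - 5)/(2 - 5) × (3.3 - 6)/(2 - 6) = -0.040162
L_1(3.3) = (3.3 - 2)/(3 - 2) × (3.3 - 4)/(3 - 4) × (3.3 - 5)/(3 - 5) × (3.3 - 6)/(3 - 6) = 0.696150
L_2(3.3) = (3.3 - 2)/(4 - 2) × (3.3 - 3)/(4 - 3) × (3.3 - 5)/(4 - 5) × (3.3 - 6)/(4 - 6) = 0.447525
L_3(3.3) = (3.3 - 2)/(5 - 2) × (3.3 - 3)/(5 - 3) × (3.3 - 4)/(5 - 4) × (3.3 - 6)/(5 - 6) = -0.122850
L_4(3.3) = (3.3 - 2)/(6 - 2) × (3.3 - 3)/(6 - 3) × (3.3 - 4)/(6 - 4) × (3.3 - 5)/(6 - 5) = 0.019337

P(3.3) = 6×L_0(3.3) + 9×L_1(3.3) + 8×L_2(3.3) + 19×L_3(3.3) + 0×L_4(3.3)
P(3.3) = 7.270425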